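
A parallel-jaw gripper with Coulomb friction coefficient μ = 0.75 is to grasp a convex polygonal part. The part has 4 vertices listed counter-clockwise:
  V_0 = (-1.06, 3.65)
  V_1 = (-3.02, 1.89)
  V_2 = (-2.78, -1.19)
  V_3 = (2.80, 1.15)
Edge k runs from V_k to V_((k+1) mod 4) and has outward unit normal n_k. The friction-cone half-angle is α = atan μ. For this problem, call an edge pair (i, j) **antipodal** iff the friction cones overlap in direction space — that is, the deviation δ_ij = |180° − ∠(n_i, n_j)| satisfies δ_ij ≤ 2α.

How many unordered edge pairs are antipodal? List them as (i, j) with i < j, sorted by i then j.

count = 4; pairs: (0,2), (1,2), (1,3), (2,3)

α = atan 0.75 = 36.87°;  2α = 73.74°
n_0 = (-0.6681, +0.7440)
n_1 = (-0.9970, -0.0777)
n_2 = (+0.3867, -0.9222)
n_3 = (+0.5436, +0.8393)
  (0,1): δ = 127.47°  ·
  (0,2): δ = 19.17°  ✓
  (0,3): δ = 105.15°  ·
  (1,2): δ = 71.70°  ✓
  (1,3): δ = 52.61°  ✓
  (2,3): δ = 55.68°  ✓
antipodal pairs: 4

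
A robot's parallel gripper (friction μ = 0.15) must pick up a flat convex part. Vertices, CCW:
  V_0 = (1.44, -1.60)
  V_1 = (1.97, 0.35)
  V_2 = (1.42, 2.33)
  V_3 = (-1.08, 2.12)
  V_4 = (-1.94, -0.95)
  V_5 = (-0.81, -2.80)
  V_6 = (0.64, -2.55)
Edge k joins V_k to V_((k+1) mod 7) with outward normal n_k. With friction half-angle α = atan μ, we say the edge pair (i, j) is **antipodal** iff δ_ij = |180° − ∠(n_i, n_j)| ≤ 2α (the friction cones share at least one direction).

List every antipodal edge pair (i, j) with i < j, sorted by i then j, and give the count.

count = 3; pairs: (0,3), (1,4), (2,5)

α = atan 0.15 = 8.53°;  2α = 17.06°
n_0 = (+0.9650, -0.2623)
n_1 = (+0.9635, +0.2676)
n_2 = (-0.0837, +0.9965)
n_3 = (-0.9629, +0.2697)
n_4 = (-0.8534, -0.5213)
n_5 = (+0.1699, -0.9855)
n_6 = (+0.7649, -0.6441)
  (0,1): δ = 149.27°  ·
  (0,2): δ = 69.99°  ·
  (0,3): δ = 0.44°  ✓
  (0,4): δ = 46.62°  ·
  (0,5): δ = 114.99°  ·
  (0,6): δ = 155.10°  ·
  (1,2): δ = 100.72°  ·
  (1,3): δ = 31.17°  ·
  (1,4): δ = 15.89°  ✓
  (1,5): δ = 84.26°  ·
  (1,6): δ = 124.37°  ·
  (2,3): δ = 110.45°  ·
  (2,4): δ = 63.38°  ·
  (2,5): δ = 4.98°  ✓
  (2,6): δ = 45.10°  ·
  (3,4): δ = 132.93°  ·
  (3,5): δ = 64.57°  ·
  (3,6): δ = 24.45°  ·
  (4,5): δ = 111.63°  ·
  (4,6): δ = 71.52°  ·
  (5,6): δ = 139.88°  ·
antipodal pairs: 3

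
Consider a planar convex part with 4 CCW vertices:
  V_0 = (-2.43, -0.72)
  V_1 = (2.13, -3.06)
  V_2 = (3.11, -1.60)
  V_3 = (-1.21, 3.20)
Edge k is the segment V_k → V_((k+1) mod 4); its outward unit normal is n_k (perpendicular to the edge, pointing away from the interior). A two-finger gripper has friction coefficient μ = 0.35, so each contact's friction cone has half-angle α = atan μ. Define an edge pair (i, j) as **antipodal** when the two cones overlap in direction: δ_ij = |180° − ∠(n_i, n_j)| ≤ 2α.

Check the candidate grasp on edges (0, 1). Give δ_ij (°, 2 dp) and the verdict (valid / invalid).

α = atan 0.35 = 19.29°;  2α = 38.58°
edge 0: e_0 = (+4.56, -2.34);  n_0 = (-0.4566, -0.8897)
edge 1: e_1 = (+0.98, +1.46);  n_1 = (+0.8303, -0.5573)
∠(n_0, n_1) = 83.29°
δ = |180° − 83.29°| = 96.71°
96.71° > 2α = 38.58°  →  invalid

δ = 96.71°, invalid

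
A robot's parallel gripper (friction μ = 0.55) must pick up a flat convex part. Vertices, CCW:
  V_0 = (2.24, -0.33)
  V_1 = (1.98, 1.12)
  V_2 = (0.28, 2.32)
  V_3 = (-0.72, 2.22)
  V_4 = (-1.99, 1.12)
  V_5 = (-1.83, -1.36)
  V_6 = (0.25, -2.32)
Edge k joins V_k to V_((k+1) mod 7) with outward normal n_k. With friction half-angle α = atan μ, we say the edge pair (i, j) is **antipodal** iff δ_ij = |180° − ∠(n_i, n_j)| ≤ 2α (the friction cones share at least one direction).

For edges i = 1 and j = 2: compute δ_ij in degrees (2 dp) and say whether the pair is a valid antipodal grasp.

δ = 139.07°, invalid

α = atan 0.55 = 28.81°;  2α = 57.62°
edge 1: e_1 = (-1.70, +1.20);  n_1 = (+0.5767, +0.8170)
edge 2: e_2 = (-1.00, -0.10);  n_2 = (-0.0995, +0.9950)
∠(n_1, n_2) = 40.93°
δ = |180° − 40.93°| = 139.07°
139.07° > 2α = 57.62°  →  invalid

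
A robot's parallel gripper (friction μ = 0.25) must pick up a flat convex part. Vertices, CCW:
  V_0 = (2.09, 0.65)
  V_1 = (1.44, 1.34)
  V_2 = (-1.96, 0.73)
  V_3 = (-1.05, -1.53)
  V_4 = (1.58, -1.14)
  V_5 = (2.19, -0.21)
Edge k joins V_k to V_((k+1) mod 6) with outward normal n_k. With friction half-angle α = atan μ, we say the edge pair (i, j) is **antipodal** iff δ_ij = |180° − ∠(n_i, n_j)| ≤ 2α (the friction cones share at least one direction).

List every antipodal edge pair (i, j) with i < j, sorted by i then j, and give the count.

α = atan 0.25 = 14.04°;  2α = 28.07°
n_0 = (+0.7279, +0.6857)
n_1 = (-0.1766, +0.9843)
n_2 = (-0.9276, -0.3735)
n_3 = (+0.1467, -0.9892)
n_4 = (+0.8362, -0.5485)
n_5 = (+0.9933, +0.1155)
  (0,1): δ = 123.12°  ·
  (0,2): δ = 21.36°  ✓
  (0,3): δ = 55.14°  ·
  (0,4): δ = 103.45°  ·
  (0,5): δ = 143.34°  ·
  (1,2): δ = 78.24°  ·
  (1,3): δ = 1.74°  ✓
  (1,4): δ = 46.57°  ·
  (1,5): δ = 86.46°  ·
  (2,3): δ = 103.50°  ·
  (2,4): δ = 55.19°  ·
  (2,5): δ = 15.30°  ✓
  (3,4): δ = 131.70°  ·
  (3,5): δ = 91.80°  ·
  (4,5): δ = 140.11°  ·
antipodal pairs: 3

count = 3; pairs: (0,2), (1,3), (2,5)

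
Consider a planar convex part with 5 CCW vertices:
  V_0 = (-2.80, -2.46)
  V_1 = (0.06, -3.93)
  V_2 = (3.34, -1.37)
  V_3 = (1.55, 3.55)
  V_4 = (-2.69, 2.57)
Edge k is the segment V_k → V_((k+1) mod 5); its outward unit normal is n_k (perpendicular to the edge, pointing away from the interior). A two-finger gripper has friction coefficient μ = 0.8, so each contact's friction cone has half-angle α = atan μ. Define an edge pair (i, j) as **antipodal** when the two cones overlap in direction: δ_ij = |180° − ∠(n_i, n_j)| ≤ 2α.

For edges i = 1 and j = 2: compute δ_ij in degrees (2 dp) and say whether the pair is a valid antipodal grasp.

δ = 107.98°, invalid

α = atan 0.8 = 38.66°;  2α = 77.32°
edge 1: e_1 = (+3.28, +2.56);  n_1 = (+0.6153, -0.7883)
edge 2: e_2 = (-1.79, +4.92);  n_2 = (+0.9397, +0.3419)
∠(n_1, n_2) = 72.02°
δ = |180° − 72.02°| = 107.98°
107.98° > 2α = 77.32°  →  invalid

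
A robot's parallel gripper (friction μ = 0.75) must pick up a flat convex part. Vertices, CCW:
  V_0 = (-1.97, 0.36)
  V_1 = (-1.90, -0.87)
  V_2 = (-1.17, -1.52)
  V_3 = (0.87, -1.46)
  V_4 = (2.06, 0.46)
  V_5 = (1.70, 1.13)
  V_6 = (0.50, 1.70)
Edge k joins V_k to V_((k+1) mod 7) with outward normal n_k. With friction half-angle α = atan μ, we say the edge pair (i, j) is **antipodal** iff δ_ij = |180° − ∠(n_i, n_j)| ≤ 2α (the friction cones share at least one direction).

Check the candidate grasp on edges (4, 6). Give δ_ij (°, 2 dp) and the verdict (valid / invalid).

α = atan 0.75 = 36.87°;  2α = 73.74°
edge 4: e_4 = (-0.36, +0.67);  n_4 = (+0.8809, +0.4733)
edge 6: e_6 = (-2.47, -1.34);  n_6 = (-0.4769, +0.8790)
∠(n_4, n_6) = 90.23°
δ = |180° − 90.23°| = 89.77°
89.77° > 2α = 73.74°  →  invalid

δ = 89.77°, invalid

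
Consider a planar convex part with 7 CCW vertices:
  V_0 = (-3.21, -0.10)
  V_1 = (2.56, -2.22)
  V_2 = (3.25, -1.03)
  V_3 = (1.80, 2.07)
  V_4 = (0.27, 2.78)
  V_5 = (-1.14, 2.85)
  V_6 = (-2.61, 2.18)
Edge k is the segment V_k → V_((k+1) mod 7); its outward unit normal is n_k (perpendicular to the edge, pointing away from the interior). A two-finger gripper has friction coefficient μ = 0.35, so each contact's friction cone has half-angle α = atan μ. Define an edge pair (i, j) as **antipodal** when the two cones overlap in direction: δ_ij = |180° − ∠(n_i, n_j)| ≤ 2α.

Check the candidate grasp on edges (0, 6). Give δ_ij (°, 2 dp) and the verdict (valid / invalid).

δ = 95.43°, invalid

α = atan 0.35 = 19.29°;  2α = 38.58°
edge 0: e_0 = (+5.77, -2.12);  n_0 = (-0.3449, -0.9386)
edge 6: e_6 = (-0.60, -2.28);  n_6 = (-0.9671, +0.2545)
∠(n_0, n_6) = 84.57°
δ = |180° − 84.57°| = 95.43°
95.43° > 2α = 38.58°  →  invalid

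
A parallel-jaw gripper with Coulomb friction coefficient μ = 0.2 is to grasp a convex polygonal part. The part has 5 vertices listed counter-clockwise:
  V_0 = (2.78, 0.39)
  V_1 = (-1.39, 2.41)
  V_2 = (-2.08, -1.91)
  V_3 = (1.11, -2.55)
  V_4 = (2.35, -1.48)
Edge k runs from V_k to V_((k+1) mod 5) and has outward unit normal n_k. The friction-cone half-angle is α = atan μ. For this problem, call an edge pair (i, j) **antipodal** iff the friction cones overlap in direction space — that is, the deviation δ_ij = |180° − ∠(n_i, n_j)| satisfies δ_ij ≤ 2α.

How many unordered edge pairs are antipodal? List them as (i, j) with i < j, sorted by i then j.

count = 2; pairs: (0,2), (1,4)

α = atan 0.2 = 11.31°;  2α = 22.62°
n_0 = (+0.4360, +0.9000)
n_1 = (-0.9875, +0.1577)
n_2 = (-0.1967, -0.9805)
n_3 = (+0.6533, -0.7571)
n_4 = (+0.9746, -0.2241)
  (0,1): δ = 73.23°  ·
  (0,2): δ = 14.50°  ✓
  (0,3): δ = 66.64°  ·
  (0,4): δ = 102.90°  ·
  (1,2): δ = 92.27°  ·
  (1,3): δ = 40.13°  ·
  (1,4): δ = 3.88°  ✓
  (2,3): δ = 127.86°  ·
  (2,4): δ = 91.61°  ·
  (3,4): δ = 143.74°  ·
antipodal pairs: 2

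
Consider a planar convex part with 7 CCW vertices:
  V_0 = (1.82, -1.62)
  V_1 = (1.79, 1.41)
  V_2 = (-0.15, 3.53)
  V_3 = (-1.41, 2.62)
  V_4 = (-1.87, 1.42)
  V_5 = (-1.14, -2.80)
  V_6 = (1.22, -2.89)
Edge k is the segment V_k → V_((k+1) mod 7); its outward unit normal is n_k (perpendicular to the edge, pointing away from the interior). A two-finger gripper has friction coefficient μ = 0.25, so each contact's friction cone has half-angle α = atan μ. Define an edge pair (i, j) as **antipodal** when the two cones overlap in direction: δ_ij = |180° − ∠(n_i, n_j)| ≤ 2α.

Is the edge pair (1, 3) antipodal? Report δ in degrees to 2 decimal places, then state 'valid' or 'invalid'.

δ = 63.43°, invalid

α = atan 0.25 = 14.04°;  2α = 28.07°
edge 1: e_1 = (-1.94, +2.12);  n_1 = (+0.7377, +0.6751)
edge 3: e_3 = (-0.46, -1.20);  n_3 = (-0.9337, +0.3579)
∠(n_1, n_3) = 116.57°
δ = |180° − 116.57°| = 63.43°
63.43° > 2α = 28.07°  →  invalid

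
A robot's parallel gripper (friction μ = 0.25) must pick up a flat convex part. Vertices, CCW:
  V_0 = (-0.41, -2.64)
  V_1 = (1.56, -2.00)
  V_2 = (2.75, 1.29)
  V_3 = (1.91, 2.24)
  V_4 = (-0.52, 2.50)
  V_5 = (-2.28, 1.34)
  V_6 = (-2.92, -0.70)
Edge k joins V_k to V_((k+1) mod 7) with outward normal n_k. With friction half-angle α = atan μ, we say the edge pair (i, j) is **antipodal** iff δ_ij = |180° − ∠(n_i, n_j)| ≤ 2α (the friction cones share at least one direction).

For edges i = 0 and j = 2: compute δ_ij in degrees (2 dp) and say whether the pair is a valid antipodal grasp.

δ = 66.51°, invalid

α = atan 0.25 = 14.04°;  2α = 28.07°
edge 0: e_0 = (+1.97, +0.64);  n_0 = (+0.3090, -0.9511)
edge 2: e_2 = (-0.84, +0.95);  n_2 = (+0.7491, +0.6624)
∠(n_0, n_2) = 113.49°
δ = |180° − 113.49°| = 66.51°
66.51° > 2α = 28.07°  →  invalid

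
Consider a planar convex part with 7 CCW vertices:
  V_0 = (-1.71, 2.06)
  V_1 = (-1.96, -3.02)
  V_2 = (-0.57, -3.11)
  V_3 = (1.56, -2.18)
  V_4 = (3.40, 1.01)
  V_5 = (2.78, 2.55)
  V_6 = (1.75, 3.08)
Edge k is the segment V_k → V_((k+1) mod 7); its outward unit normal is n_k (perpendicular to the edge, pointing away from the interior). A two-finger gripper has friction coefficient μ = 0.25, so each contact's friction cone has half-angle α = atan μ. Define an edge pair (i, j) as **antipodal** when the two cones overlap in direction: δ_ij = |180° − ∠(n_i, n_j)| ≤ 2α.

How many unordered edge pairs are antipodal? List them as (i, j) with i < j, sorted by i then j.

α = atan 0.25 = 14.04°;  2α = 28.07°
n_0 = (-0.9988, +0.0492)
n_1 = (-0.0646, -0.9979)
n_2 = (+0.4001, -0.9165)
n_3 = (+0.8662, -0.4996)
n_4 = (+0.9276, +0.3735)
n_5 = (+0.4575, +0.8892)
n_6 = (-0.2828, +0.9592)
  (0,1): δ = 90.89°  ·
  (0,2): δ = 63.60°  ·
  (0,3): δ = 27.16°  ✓
  (0,4): δ = 24.75°  ✓
  (0,5): δ = 65.59°  ·
  (0,6): δ = 109.24°  ·
  (1,2): δ = 152.71°  ·
  (1,3): δ = 116.27°  ·
  (1,4): δ = 64.37°  ·
  (1,5): δ = 23.52°  ✓
  (1,6): δ = 20.13°  ✓
  (2,3): δ = 143.56°  ·
  (2,4): δ = 91.66°  ·
  (2,5): δ = 50.82°  ·
  (2,6): δ = 7.16°  ✓
  (3,4): δ = 128.09°  ·
  (3,5): δ = 87.25°  ·
  (3,6): δ = 43.60°  ·
  (4,5): δ = 139.16°  ·
  (4,6): δ = 95.50°  ·
  (5,6): δ = 136.35°  ·
antipodal pairs: 5

count = 5; pairs: (0,3), (0,4), (1,5), (1,6), (2,6)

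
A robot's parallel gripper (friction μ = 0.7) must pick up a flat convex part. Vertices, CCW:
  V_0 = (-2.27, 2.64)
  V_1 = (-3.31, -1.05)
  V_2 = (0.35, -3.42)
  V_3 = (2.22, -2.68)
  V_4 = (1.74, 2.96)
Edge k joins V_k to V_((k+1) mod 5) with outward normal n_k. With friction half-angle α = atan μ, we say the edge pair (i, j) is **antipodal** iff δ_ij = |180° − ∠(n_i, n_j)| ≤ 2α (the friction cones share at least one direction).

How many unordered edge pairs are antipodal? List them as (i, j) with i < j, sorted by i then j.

α = atan 0.7 = 34.99°;  2α = 69.98°
n_0 = (-0.9625, +0.2713)
n_1 = (-0.5435, -0.8394)
n_2 = (+0.3680, -0.9298)
n_3 = (+0.9964, +0.0848)
n_4 = (-0.0795, +0.9968)
  (0,1): δ = 107.18°  ·
  (0,2): δ = 52.67°  ✓
  (0,3): δ = 20.60°  ✓
  (0,4): δ = 110.30°  ·
  (1,2): δ = 125.49°  ·
  (1,3): δ = 52.21°  ✓
  (1,4): δ = 37.49°  ✓
  (2,3): δ = 106.73°  ·
  (2,4): δ = 17.03°  ✓
  (3,4): δ = 90.30°  ·
antipodal pairs: 5

count = 5; pairs: (0,2), (0,3), (1,3), (1,4), (2,4)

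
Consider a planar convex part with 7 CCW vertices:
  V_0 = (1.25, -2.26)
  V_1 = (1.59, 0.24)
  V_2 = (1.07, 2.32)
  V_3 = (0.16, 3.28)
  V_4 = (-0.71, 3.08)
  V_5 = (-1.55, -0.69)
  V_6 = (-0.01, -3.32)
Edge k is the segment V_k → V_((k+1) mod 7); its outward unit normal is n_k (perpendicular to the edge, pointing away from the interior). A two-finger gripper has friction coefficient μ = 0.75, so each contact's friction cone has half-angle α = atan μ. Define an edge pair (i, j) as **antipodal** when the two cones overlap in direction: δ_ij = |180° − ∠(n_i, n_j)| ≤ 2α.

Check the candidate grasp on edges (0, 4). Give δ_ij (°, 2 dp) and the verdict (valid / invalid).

α = atan 0.75 = 36.87°;  2α = 73.74°
edge 0: e_0 = (+0.34, +2.50);  n_0 = (+0.9909, -0.1348)
edge 4: e_4 = (-0.84, -3.77);  n_4 = (-0.9761, +0.2175)
∠(n_0, n_4) = 175.18°
δ = |180° − 175.18°| = 4.82°
4.82° ≤ 2α = 73.74°  →  valid

δ = 4.82°, valid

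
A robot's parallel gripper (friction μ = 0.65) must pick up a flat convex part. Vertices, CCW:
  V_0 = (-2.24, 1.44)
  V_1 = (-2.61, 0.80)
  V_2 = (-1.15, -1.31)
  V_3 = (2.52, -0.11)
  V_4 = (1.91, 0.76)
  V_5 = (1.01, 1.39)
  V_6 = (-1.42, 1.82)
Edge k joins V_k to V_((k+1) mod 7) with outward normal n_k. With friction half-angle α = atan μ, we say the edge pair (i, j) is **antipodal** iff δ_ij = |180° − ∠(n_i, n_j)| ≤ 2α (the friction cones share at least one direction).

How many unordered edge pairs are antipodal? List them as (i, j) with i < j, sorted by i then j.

α = atan 0.65 = 33.02°;  2α = 66.05°
n_0 = (-0.8657, +0.5005)
n_1 = (-0.8223, -0.5690)
n_2 = (+0.3108, -0.9505)
n_3 = (+0.8188, +0.5741)
n_4 = (+0.5735, +0.8192)
n_5 = (+0.1742, +0.9847)
n_6 = (-0.4205, +0.9073)
  (0,1): δ = 115.29°  ·
  (0,2): δ = 41.86°  ✓
  (0,3): δ = 65.07°  ✓
  (0,4): δ = 85.04°  ·
  (0,5): δ = 110.00°  ·
  (0,6): δ = 144.90°  ·
  (1,2): δ = 106.57°  ·
  (1,3): δ = 0.36°  ✓
  (1,4): δ = 20.33°  ✓
  (1,5): δ = 45.28°  ✓
  (1,6): δ = 80.18°  ·
  (2,3): δ = 73.07°  ·
  (2,4): δ = 53.10°  ✓
  (2,5): δ = 28.14°  ✓
  (2,6): δ = 6.76°  ✓
  (3,4): δ = 160.03°  ·
  (3,5): δ = 135.07°  ·
  (3,6): δ = 100.17°  ·
  (4,5): δ = 155.04°  ·
  (4,6): δ = 120.14°  ·
  (5,6): δ = 145.10°  ·
antipodal pairs: 8

count = 8; pairs: (0,2), (0,3), (1,3), (1,4), (1,5), (2,4), (2,5), (2,6)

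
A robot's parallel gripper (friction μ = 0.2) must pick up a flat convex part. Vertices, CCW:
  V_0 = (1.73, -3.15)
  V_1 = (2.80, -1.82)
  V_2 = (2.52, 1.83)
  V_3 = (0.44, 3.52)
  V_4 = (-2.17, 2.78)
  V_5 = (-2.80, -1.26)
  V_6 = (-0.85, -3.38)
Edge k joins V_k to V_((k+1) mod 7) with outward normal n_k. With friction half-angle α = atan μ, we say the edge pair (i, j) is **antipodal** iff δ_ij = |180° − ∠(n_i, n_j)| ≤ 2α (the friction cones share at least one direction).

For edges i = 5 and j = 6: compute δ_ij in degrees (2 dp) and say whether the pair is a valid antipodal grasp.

δ = 127.51°, invalid

α = atan 0.2 = 11.31°;  2α = 22.62°
edge 5: e_5 = (+1.95, -2.12);  n_5 = (-0.7360, -0.6770)
edge 6: e_6 = (+2.58, +0.23);  n_6 = (+0.0888, -0.9960)
∠(n_5, n_6) = 52.49°
δ = |180° − 52.49°| = 127.51°
127.51° > 2α = 22.62°  →  invalid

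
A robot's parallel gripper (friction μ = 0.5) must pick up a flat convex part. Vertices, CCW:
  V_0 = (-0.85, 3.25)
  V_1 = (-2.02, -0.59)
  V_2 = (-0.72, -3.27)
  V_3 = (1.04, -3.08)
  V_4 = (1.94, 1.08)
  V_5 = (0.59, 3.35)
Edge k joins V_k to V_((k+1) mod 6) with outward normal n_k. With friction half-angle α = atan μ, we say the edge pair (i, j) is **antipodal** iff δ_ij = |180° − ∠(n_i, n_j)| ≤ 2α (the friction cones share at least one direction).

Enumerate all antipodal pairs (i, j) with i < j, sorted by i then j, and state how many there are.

α = atan 0.5 = 26.57°;  2α = 53.13°
n_0 = (-0.9566, +0.2915)
n_1 = (-0.8997, -0.4364)
n_2 = (+0.1073, -0.9942)
n_3 = (+0.9774, -0.2115)
n_4 = (+0.8595, +0.5112)
n_5 = (-0.0693, +0.9976)
  (0,1): δ = 137.18°  ·
  (0,2): δ = 66.89°  ·
  (0,3): δ = 4.74°  ✓
  (0,4): δ = 47.69°  ✓
  (0,5): δ = 110.92°  ·
  (1,2): δ = 109.72°  ·
  (1,3): δ = 38.08°  ✓
  (1,4): δ = 4.86°  ✓
  (1,5): δ = 68.10°  ·
  (2,3): δ = 108.37°  ·
  (2,4): δ = 65.42°  ·
  (2,5): δ = 2.19°  ✓
  (3,4): δ = 137.05°  ·
  (3,5): δ = 73.82°  ·
  (4,5): δ = 116.77°  ·
antipodal pairs: 5

count = 5; pairs: (0,3), (0,4), (1,3), (1,4), (2,5)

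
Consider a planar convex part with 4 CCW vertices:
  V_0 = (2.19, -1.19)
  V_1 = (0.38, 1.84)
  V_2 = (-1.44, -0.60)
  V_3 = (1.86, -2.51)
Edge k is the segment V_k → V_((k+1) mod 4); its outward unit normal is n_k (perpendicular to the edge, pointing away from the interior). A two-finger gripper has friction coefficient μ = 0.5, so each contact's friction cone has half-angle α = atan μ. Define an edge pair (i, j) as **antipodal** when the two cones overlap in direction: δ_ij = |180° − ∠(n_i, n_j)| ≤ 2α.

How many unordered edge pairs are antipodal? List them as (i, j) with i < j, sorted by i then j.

α = atan 0.5 = 26.57°;  2α = 53.13°
n_0 = (+0.8585, +0.5128)
n_1 = (-0.8016, +0.5979)
n_2 = (-0.5009, -0.8655)
n_3 = (+0.9701, -0.2425)
  (0,1): δ = 67.57°  ·
  (0,2): δ = 29.09°  ✓
  (0,3): δ = 135.11°  ·
  (1,2): δ = 83.34°  ·
  (1,3): δ = 22.68°  ✓
  (2,3): δ = 73.97°  ·
antipodal pairs: 2

count = 2; pairs: (0,2), (1,3)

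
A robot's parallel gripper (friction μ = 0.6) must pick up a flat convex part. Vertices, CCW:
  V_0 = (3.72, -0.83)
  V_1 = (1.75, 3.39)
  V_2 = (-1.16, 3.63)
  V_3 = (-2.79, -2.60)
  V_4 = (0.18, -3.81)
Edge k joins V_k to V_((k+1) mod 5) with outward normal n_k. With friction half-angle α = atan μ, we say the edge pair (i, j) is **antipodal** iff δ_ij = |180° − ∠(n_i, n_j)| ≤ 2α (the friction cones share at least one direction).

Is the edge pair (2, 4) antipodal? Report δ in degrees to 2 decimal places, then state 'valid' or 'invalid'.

α = atan 0.6 = 30.96°;  2α = 61.93°
edge 2: e_2 = (-1.63, -6.23);  n_2 = (-0.9674, +0.2531)
edge 4: e_4 = (+3.54, +2.98);  n_4 = (+0.6440, -0.7650)
∠(n_2, n_4) = 144.75°
δ = |180° − 144.75°| = 35.25°
35.25° ≤ 2α = 61.93°  →  valid

δ = 35.25°, valid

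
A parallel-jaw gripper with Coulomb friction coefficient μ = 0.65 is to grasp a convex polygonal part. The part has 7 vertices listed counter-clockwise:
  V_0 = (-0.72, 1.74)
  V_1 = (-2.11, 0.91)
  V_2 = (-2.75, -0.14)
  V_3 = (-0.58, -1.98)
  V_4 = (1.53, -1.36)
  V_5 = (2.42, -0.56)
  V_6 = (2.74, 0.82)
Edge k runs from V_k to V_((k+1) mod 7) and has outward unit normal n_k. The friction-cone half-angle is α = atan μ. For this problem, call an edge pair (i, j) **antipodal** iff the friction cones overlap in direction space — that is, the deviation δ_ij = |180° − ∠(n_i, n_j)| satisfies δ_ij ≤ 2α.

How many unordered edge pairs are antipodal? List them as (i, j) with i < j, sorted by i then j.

α = atan 0.65 = 33.02°;  2α = 66.05°
n_0 = (-0.5127, +0.8586)
n_1 = (-0.8539, +0.5205)
n_2 = (-0.6467, -0.7627)
n_3 = (+0.2819, -0.9594)
n_4 = (+0.6685, -0.7437)
n_5 = (+0.9742, -0.2259)
n_6 = (+0.2570, +0.9664)
  (0,1): δ = 152.21°  ·
  (0,2): δ = 71.14°  ·
  (0,3): δ = 14.47°  ✓
  (0,4): δ = 11.11°  ✓
  (0,5): δ = 46.10°  ✓
  (0,6): δ = 134.27°  ·
  (1,2): δ = 98.93°  ·
  (1,3): δ = 42.26°  ✓
  (1,4): δ = 16.69°  ✓
  (1,5): δ = 18.31°  ✓
  (1,6): δ = 106.47°  ·
  (2,3): δ = 123.33°  ·
  (2,4): δ = 97.75°  ·
  (2,5): δ = 62.76°  ✓
  (2,6): δ = 25.41°  ✓
  (3,4): δ = 154.42°  ·
  (3,5): δ = 119.43°  ·
  (3,6): δ = 31.27°  ✓
  (4,5): δ = 145.01°  ·
  (4,6): δ = 56.84°  ✓
  (5,6): δ = 91.83°  ·
antipodal pairs: 10

count = 10; pairs: (0,3), (0,4), (0,5), (1,3), (1,4), (1,5), (2,5), (2,6), (3,6), (4,6)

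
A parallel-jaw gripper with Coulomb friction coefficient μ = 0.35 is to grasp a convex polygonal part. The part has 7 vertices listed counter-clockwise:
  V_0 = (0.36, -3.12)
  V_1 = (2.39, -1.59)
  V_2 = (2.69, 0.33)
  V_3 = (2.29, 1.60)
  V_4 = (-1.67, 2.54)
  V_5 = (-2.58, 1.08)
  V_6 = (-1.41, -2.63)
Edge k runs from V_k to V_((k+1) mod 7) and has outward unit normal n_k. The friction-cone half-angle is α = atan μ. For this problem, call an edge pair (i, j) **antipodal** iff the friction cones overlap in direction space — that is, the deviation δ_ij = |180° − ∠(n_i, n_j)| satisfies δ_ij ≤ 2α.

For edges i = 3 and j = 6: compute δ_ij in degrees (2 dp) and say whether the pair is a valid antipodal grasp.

δ = 2.12°, valid

α = atan 0.35 = 19.29°;  2α = 38.58°
edge 3: e_3 = (-3.96, +0.94);  n_3 = (+0.2310, +0.9730)
edge 6: e_6 = (+1.77, -0.49);  n_6 = (-0.2668, -0.9638)
∠(n_3, n_6) = 177.88°
δ = |180° − 177.88°| = 2.12°
2.12° ≤ 2α = 38.58°  →  valid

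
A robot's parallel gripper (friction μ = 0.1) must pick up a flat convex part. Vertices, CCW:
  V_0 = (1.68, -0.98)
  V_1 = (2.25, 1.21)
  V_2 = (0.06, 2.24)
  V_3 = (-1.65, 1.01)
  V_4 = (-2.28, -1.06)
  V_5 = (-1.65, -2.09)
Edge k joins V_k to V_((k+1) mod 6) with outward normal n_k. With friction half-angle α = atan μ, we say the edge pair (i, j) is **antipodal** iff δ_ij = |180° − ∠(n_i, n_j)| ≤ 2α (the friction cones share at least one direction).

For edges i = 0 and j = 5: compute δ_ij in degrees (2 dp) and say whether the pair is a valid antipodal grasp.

α = atan 0.1 = 5.71°;  2α = 11.42°
edge 0: e_0 = (+0.57, +2.19);  n_0 = (+0.9678, -0.2519)
edge 5: e_5 = (+3.33, +1.11);  n_5 = (+0.3162, -0.9487)
∠(n_0, n_5) = 56.98°
δ = |180° − 56.98°| = 123.02°
123.02° > 2α = 11.42°  →  invalid

δ = 123.02°, invalid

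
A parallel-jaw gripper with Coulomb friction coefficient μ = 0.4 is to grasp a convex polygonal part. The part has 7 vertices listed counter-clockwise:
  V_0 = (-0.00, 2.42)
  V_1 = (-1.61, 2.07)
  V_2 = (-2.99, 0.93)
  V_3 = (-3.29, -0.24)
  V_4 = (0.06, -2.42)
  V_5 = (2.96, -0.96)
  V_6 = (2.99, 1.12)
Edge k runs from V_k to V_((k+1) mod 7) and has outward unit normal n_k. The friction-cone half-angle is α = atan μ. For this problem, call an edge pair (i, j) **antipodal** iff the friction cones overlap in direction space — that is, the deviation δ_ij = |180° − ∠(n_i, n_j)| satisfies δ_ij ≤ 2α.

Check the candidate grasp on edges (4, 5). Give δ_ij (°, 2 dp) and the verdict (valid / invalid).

α = atan 0.4 = 21.80°;  2α = 43.60°
edge 4: e_4 = (+2.90, +1.46);  n_4 = (+0.4497, -0.8932)
edge 5: e_5 = (+0.03, +2.08);  n_5 = (+0.9999, -0.0144)
∠(n_4, n_5) = 62.45°
δ = |180° − 62.45°| = 117.55°
117.55° > 2α = 43.60°  →  invalid

δ = 117.55°, invalid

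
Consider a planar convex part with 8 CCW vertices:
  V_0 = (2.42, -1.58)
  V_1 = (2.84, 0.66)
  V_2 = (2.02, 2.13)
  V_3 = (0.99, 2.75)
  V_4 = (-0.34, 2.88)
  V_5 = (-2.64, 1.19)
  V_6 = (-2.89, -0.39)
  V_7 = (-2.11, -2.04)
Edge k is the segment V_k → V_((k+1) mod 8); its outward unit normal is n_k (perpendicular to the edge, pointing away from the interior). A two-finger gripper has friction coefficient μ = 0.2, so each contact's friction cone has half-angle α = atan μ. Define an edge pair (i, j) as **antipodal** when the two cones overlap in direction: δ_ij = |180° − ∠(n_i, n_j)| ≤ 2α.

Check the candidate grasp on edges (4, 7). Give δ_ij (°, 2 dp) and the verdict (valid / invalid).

δ = 30.51°, invalid

α = atan 0.2 = 11.31°;  2α = 22.62°
edge 4: e_4 = (-2.30, -1.69);  n_4 = (-0.5921, +0.8058)
edge 7: e_7 = (+4.53, +0.46);  n_7 = (+0.1010, -0.9949)
∠(n_4, n_7) = 149.49°
δ = |180° − 149.49°| = 30.51°
30.51° > 2α = 22.62°  →  invalid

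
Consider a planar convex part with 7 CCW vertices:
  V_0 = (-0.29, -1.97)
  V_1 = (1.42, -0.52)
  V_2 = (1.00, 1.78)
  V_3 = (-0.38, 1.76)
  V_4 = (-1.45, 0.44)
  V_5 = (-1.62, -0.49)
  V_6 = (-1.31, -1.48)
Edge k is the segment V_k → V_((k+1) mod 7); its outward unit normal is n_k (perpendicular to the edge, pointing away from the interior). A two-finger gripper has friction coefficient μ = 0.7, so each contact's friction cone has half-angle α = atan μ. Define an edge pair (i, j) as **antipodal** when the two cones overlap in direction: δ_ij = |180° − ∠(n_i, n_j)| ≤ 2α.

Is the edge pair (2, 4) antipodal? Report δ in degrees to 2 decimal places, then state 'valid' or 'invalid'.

δ = 101.19°, invalid

α = atan 0.7 = 34.99°;  2α = 69.98°
edge 2: e_2 = (-1.38, -0.02);  n_2 = (-0.0145, +0.9999)
edge 4: e_4 = (-0.17, -0.93);  n_4 = (-0.9837, +0.1798)
∠(n_2, n_4) = 78.81°
δ = |180° − 78.81°| = 101.19°
101.19° > 2α = 69.98°  →  invalid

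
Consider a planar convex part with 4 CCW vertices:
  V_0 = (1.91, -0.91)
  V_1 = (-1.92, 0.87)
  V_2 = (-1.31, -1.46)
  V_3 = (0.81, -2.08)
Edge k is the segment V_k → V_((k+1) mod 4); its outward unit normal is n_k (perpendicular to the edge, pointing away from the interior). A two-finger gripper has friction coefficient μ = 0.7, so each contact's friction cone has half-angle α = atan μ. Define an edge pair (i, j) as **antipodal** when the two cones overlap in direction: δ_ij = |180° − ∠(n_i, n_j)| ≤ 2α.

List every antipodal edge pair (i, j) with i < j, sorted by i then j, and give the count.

α = atan 0.7 = 34.99°;  2α = 69.98°
n_0 = (+0.4215, +0.9068)
n_1 = (-0.9674, -0.2533)
n_2 = (-0.2807, -0.9598)
n_3 = (+0.7286, -0.6850)
  (0,1): δ = 50.40°  ✓
  (0,2): δ = 8.63°  ✓
  (0,3): δ = 71.69°  ·
  (1,2): δ = 120.97°  ·
  (1,3): δ = 57.90°  ✓
  (2,3): δ = 116.93°  ·
antipodal pairs: 3

count = 3; pairs: (0,1), (0,2), (1,3)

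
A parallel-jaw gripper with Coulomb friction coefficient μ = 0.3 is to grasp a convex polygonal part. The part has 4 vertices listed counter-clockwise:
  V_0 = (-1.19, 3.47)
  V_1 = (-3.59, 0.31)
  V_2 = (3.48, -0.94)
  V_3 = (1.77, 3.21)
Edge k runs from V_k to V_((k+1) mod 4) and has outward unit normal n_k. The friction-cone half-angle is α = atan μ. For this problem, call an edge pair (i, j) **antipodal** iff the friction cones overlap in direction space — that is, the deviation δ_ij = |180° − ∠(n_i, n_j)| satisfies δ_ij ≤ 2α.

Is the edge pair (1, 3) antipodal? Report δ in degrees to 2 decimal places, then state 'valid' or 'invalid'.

α = atan 0.3 = 16.70°;  2α = 33.40°
edge 1: e_1 = (+7.07, -1.25);  n_1 = (-0.1741, -0.9847)
edge 3: e_3 = (-2.96, +0.26);  n_3 = (+0.0875, +0.9962)
∠(n_1, n_3) = 174.99°
δ = |180° − 174.99°| = 5.01°
5.01° ≤ 2α = 33.40°  →  valid

δ = 5.01°, valid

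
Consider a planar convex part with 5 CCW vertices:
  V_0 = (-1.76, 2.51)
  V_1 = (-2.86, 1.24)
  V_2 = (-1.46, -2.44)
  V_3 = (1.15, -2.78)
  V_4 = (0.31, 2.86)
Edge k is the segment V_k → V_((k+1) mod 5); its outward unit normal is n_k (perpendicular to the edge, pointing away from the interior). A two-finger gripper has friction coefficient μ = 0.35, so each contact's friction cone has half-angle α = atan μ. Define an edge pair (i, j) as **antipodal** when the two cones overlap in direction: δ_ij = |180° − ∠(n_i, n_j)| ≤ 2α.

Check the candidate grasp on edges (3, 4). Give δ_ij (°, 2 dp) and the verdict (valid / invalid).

α = atan 0.35 = 19.29°;  2α = 38.58°
edge 3: e_3 = (-0.84, +5.64);  n_3 = (+0.9891, +0.1473)
edge 4: e_4 = (-2.07, -0.35);  n_4 = (-0.1667, +0.9860)
∠(n_3, n_4) = 91.13°
δ = |180° − 91.13°| = 88.87°
88.87° > 2α = 38.58°  →  invalid

δ = 88.87°, invalid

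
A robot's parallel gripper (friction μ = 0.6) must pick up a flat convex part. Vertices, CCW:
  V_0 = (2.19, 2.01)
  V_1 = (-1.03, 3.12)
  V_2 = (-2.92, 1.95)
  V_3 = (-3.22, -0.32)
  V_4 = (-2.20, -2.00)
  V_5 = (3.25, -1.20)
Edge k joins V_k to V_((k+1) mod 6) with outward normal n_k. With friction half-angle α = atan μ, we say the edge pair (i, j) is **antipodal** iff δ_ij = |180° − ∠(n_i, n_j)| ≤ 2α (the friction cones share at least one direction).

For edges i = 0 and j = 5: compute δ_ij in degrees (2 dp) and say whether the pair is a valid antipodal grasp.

δ = 127.29°, invalid

α = atan 0.6 = 30.96°;  2α = 61.93°
edge 0: e_0 = (-3.22, +1.11);  n_0 = (+0.3259, +0.9454)
edge 5: e_5 = (-1.06, +3.21);  n_5 = (+0.9496, +0.3136)
∠(n_0, n_5) = 52.71°
δ = |180° − 52.71°| = 127.29°
127.29° > 2α = 61.93°  →  invalid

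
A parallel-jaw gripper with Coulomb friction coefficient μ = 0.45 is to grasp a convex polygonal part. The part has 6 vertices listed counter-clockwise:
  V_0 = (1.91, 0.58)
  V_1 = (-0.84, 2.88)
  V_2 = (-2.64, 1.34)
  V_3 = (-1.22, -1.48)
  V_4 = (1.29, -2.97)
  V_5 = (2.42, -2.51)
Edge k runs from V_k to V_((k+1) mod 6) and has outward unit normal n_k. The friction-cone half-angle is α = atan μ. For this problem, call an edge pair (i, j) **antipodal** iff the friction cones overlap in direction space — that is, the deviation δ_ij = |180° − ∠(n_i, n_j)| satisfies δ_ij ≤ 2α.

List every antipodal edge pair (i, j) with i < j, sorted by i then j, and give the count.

count = 4; pairs: (0,2), (0,3), (1,4), (2,5)

α = atan 0.45 = 24.23°;  2α = 48.46°
n_0 = (+0.6416, +0.7671)
n_1 = (-0.6501, +0.7599)
n_2 = (-0.8932, -0.4497)
n_3 = (-0.5105, -0.8599)
n_4 = (+0.3770, -0.9262)
n_5 = (+0.9867, +0.1628)
  (0,1): δ = 99.54°  ·
  (0,2): δ = 23.36°  ✓
  (0,3): δ = 9.21°  ✓
  (0,4): δ = 62.06°  ·
  (0,5): δ = 139.28°  ·
  (1,2): δ = 103.82°  ·
  (1,3): δ = 71.24°  ·
  (1,4): δ = 18.40°  ✓
  (1,5): δ = 58.82°  ·
  (2,3): δ = 147.42°  ·
  (2,4): δ = 94.58°  ·
  (2,5): δ = 17.36°  ✓
  (3,4): δ = 127.16°  ·
  (3,5): δ = 49.93°  ·
  (4,5): δ = 102.78°  ·
antipodal pairs: 4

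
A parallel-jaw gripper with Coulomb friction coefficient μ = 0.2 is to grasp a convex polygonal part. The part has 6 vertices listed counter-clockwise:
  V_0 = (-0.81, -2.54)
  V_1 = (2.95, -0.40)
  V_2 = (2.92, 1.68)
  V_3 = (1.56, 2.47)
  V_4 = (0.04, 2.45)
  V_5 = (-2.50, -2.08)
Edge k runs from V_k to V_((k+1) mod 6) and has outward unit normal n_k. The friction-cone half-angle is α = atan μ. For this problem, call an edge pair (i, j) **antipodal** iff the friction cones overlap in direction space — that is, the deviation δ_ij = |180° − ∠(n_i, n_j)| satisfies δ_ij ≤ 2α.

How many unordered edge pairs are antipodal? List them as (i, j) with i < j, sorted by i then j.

count = 2; pairs: (2,5), (3,5)

α = atan 0.2 = 11.31°;  2α = 22.62°
n_0 = (+0.4946, -0.8691)
n_1 = (+0.9999, +0.0144)
n_2 = (+0.5023, +0.8647)
n_3 = (-0.0132, +0.9999)
n_4 = (-0.8722, +0.4891)
n_5 = (-0.2626, -0.9649)
  (0,1): δ = 118.82°  ·
  (0,2): δ = 59.80°  ·
  (0,3): δ = 28.89°  ·
  (0,4): δ = 31.07°  ·
  (0,5): δ = 135.13°  ·
  (1,2): δ = 120.98°  ·
  (1,3): δ = 90.07°  ·
  (1,4): δ = 30.11°  ·
  (1,5): δ = 73.95°  ·
  (2,3): δ = 149.09°  ·
  (2,4): δ = 89.13°  ·
  (2,5): δ = 14.93°  ✓
  (3,4): δ = 120.03°  ·
  (3,5): δ = 15.98°  ✓
  (4,5): δ = 75.95°  ·
antipodal pairs: 2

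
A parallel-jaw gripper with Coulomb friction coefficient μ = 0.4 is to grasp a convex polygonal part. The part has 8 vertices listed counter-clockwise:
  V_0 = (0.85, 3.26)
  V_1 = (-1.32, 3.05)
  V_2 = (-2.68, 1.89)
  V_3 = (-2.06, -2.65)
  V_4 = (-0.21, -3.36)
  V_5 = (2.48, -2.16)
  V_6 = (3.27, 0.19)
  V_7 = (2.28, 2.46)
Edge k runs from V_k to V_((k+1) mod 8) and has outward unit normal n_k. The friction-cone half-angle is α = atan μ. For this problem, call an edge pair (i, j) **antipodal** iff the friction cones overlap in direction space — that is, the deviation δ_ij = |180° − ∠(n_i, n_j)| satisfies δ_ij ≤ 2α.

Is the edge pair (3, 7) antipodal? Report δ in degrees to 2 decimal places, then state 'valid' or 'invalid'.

δ = 8.23°, valid

α = atan 0.4 = 21.80°;  2α = 43.60°
edge 3: e_3 = (+1.85, -0.71);  n_3 = (-0.3583, -0.9336)
edge 7: e_7 = (-1.43, +0.80);  n_7 = (+0.4882, +0.8727)
∠(n_3, n_7) = 171.77°
δ = |180° − 171.77°| = 8.23°
8.23° ≤ 2α = 43.60°  →  valid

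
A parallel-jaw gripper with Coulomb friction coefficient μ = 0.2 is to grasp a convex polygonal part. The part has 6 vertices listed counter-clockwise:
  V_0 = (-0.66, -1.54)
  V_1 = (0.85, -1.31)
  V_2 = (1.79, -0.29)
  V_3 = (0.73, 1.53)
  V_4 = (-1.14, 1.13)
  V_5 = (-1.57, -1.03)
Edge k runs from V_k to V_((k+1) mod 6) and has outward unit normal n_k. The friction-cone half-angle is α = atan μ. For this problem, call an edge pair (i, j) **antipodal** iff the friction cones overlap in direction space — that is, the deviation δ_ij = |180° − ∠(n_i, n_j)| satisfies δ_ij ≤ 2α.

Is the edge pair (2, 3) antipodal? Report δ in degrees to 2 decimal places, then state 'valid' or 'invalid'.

δ = 108.14°, invalid

α = atan 0.2 = 11.31°;  2α = 22.62°
edge 2: e_2 = (-1.06, +1.82);  n_2 = (+0.8641, +0.5033)
edge 3: e_3 = (-1.87, -0.40);  n_3 = (-0.2092, +0.9779)
∠(n_2, n_3) = 71.86°
δ = |180° − 71.86°| = 108.14°
108.14° > 2α = 22.62°  →  invalid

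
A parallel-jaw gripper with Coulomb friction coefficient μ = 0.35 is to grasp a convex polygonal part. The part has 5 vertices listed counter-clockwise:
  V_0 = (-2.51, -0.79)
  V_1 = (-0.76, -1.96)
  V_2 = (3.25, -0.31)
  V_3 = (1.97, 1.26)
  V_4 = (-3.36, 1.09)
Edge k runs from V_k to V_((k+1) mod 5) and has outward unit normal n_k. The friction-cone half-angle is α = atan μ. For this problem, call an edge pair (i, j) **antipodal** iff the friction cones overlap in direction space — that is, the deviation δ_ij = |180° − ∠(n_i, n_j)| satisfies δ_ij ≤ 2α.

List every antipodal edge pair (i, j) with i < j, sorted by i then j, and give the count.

α = atan 0.35 = 19.29°;  2α = 38.58°
n_0 = (-0.5558, -0.8313)
n_1 = (+0.3805, -0.9248)
n_2 = (+0.7751, +0.6319)
n_3 = (-0.0319, +0.9995)
n_4 = (-0.9112, -0.4120)
  (0,1): δ = 123.87°  ·
  (0,2): δ = 17.04°  ✓
  (0,3): δ = 35.59°  ✓
  (0,4): δ = 148.09°  ·
  (1,2): δ = 73.18°  ·
  (1,3): δ = 20.54°  ✓
  (1,4): δ = 91.96°  ·
  (2,3): δ = 127.36°  ·
  (2,4): δ = 14.86°  ✓
  (3,4): δ = 67.50°  ·
antipodal pairs: 4

count = 4; pairs: (0,2), (0,3), (1,3), (2,4)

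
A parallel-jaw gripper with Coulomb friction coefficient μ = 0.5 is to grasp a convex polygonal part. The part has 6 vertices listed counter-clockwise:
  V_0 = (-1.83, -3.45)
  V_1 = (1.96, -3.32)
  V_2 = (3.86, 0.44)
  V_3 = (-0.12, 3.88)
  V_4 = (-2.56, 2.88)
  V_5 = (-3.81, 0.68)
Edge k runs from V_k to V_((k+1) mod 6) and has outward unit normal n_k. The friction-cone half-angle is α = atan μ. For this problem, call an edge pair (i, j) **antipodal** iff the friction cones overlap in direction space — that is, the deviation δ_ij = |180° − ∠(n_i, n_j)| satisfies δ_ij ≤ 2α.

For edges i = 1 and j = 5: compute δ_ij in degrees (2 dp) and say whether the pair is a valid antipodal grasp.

δ = 52.42°, valid

α = atan 0.5 = 26.57°;  2α = 53.13°
edge 1: e_1 = (+1.90, +3.76);  n_1 = (+0.8925, -0.4510)
edge 5: e_5 = (+1.98, -4.13);  n_5 = (-0.9017, -0.4323)
∠(n_1, n_5) = 127.58°
δ = |180° − 127.58°| = 52.42°
52.42° ≤ 2α = 53.13°  →  valid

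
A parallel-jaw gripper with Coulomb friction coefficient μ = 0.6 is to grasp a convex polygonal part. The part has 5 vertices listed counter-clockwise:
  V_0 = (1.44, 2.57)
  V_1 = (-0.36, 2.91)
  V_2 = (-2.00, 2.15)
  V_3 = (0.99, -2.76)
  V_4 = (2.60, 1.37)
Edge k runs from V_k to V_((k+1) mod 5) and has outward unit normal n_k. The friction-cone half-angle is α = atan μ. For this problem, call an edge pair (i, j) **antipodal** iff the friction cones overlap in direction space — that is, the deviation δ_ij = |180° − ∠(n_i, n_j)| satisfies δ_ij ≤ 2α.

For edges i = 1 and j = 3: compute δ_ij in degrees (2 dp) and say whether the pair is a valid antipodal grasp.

δ = 43.84°, valid

α = atan 0.6 = 30.96°;  2α = 61.93°
edge 1: e_1 = (-1.64, -0.76);  n_1 = (-0.4205, +0.9073)
edge 3: e_3 = (+1.61, +4.13);  n_3 = (+0.9317, -0.3632)
∠(n_1, n_3) = 136.16°
δ = |180° − 136.16°| = 43.84°
43.84° ≤ 2α = 61.93°  →  valid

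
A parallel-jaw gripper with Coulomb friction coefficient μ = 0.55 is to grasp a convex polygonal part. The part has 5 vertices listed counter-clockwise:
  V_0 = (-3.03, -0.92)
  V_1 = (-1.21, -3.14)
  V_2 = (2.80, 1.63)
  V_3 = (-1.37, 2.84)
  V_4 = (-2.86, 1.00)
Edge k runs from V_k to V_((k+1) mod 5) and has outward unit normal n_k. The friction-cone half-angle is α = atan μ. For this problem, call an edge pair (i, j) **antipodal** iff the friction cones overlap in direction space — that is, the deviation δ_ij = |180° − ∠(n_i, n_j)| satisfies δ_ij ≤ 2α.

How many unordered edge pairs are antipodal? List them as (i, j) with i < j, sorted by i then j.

count = 3; pairs: (0,2), (1,3), (1,4)

α = atan 0.55 = 28.81°;  2α = 57.62°
n_0 = (-0.7733, -0.6340)
n_1 = (+0.7655, -0.6435)
n_2 = (+0.2787, +0.9604)
n_3 = (-0.7771, +0.6293)
n_4 = (-0.9961, +0.0882)
  (0,1): δ = 79.40°  ·
  (0,2): δ = 34.47°  ✓
  (0,3): δ = 101.65°  ·
  (0,4): δ = 135.59°  ·
  (1,2): δ = 66.13°  ·
  (1,3): δ = 1.05°  ✓
  (1,4): δ = 34.99°  ✓
  (2,3): δ = 112.82°  ·
  (2,4): δ = 78.88°  ·
  (3,4): δ = 146.06°  ·
antipodal pairs: 3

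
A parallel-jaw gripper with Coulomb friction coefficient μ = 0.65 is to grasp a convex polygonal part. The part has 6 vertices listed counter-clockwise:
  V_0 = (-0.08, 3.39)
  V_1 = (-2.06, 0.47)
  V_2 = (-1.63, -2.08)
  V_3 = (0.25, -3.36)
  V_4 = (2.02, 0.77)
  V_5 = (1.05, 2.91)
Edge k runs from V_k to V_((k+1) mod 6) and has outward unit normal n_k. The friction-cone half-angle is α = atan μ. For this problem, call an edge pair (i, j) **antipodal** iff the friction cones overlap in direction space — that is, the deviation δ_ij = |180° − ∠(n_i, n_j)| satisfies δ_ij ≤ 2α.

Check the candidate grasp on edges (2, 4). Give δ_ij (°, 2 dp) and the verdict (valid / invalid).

α = atan 0.65 = 33.02°;  2α = 66.05°
edge 2: e_2 = (+1.88, -1.28);  n_2 = (-0.5628, -0.8266)
edge 4: e_4 = (-0.97, +2.14);  n_4 = (+0.9108, +0.4128)
∠(n_2, n_4) = 148.63°
δ = |180° − 148.63°| = 31.37°
31.37° ≤ 2α = 66.05°  →  valid

δ = 31.37°, valid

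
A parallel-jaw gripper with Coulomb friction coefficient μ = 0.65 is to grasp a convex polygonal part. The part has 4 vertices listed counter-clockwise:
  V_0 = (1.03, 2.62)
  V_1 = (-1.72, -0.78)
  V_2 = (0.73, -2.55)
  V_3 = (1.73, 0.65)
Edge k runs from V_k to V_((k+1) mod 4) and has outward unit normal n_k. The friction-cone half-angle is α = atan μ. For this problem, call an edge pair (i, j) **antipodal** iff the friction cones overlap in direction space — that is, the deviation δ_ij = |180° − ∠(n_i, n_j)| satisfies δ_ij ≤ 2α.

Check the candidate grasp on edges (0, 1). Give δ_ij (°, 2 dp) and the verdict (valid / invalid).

δ = 86.88°, invalid

α = atan 0.65 = 33.02°;  2α = 66.05°
edge 0: e_0 = (-2.75, -3.40);  n_0 = (-0.7775, +0.6289)
edge 1: e_1 = (+2.45, -1.77);  n_1 = (-0.5856, -0.8106)
∠(n_0, n_1) = 93.12°
δ = |180° − 93.12°| = 86.88°
86.88° > 2α = 66.05°  →  invalid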